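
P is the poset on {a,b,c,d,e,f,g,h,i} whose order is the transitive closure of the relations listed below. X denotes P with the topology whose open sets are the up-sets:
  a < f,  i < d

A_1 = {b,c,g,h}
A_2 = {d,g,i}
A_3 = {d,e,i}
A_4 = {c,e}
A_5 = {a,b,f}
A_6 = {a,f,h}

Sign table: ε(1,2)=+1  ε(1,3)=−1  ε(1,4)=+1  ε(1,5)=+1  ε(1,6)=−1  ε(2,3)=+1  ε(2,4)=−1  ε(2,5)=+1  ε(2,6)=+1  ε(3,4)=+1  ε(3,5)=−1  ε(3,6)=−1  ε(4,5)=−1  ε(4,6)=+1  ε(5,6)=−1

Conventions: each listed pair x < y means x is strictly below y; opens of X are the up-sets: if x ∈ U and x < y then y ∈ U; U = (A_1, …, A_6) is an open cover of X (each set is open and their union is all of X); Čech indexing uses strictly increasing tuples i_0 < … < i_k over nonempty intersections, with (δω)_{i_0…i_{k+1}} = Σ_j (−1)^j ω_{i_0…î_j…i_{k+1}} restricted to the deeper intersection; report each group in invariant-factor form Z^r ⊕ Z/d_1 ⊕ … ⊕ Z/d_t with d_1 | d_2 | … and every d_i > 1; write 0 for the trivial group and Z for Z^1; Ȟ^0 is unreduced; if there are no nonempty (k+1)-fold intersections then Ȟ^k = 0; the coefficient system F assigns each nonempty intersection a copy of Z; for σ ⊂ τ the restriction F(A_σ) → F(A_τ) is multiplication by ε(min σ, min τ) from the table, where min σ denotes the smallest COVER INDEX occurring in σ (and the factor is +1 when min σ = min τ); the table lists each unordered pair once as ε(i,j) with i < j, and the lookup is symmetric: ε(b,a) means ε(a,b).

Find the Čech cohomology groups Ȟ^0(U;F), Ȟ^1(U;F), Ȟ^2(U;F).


nonempty intersections:
  A12={g} A14={c} A15={b} A16={h} A23={d,i} A34={e} A56={a,f}
C dims 6,7; δ0: rk 5, SNF 1^5
Ȟ^0: (6−5)−0=1 ⇒ Z
Ȟ^1: (7−0)−5=2 ⇒ Z^2
Ȟ^2: (0−0)−0=0 ⇒ 0

Ȟ^0 = Z; Ȟ^1 = Z^2; Ȟ^2 = 0


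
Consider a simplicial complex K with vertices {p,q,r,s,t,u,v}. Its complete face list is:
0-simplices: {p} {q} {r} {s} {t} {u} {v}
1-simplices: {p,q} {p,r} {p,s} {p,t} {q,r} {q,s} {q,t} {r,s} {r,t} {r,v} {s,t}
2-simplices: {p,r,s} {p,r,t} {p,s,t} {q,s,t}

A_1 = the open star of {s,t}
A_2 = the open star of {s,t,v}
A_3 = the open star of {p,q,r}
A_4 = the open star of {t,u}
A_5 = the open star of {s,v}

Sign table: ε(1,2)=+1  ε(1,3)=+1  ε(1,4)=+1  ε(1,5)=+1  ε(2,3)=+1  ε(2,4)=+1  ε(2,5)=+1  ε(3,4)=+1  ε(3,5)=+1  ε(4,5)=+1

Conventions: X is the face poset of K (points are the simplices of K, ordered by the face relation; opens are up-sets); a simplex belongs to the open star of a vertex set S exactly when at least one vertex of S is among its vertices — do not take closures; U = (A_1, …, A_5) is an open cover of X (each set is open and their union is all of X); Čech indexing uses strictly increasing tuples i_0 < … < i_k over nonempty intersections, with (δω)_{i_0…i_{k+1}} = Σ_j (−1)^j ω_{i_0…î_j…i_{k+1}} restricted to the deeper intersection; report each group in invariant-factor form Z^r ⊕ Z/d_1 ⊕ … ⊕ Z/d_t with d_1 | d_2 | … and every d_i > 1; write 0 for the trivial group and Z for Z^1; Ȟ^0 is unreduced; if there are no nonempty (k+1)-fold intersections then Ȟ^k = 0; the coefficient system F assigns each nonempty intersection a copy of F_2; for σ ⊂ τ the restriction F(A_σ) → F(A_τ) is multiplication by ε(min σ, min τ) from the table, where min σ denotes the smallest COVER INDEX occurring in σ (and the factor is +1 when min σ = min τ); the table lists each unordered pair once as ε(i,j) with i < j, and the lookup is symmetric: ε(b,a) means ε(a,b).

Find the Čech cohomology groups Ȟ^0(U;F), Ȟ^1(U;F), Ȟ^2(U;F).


Ȟ^0(U;F) ≅ Z/2, Ȟ^1(U;F) ≅ 0, Ȟ^2(U;F) ≅ 0

cover nerve:
  A1={{s},{t},{p,s},{p,t},{q,s},{q,t},{r,s},{r,t},{s,t},{p,r,s},{p,r,t},{p,s,t},{q,s,t}} A2={{s},{t},{v},{p,s},{p,t},{q,s},{q,t},{r,s},{r,t},{r,v},{s,t},{p,r,s},{p,r,t},{p,s,t},{q,s,t}} A3={{p},{q},{r},{p,q},{p,r},{p,s},{p,t},{q,r},{q,s},{q,t},{r,s},{r,t},{r,v},{p,r,s},{p,r,t},{p,s,t},{q,s,t}} A4={{t},{u},{p,t},{q,t},{r,t},{s,t},{p,r,t},{p,s,t},{q,s,t}} A5={{s},{v},{p,s},{q,s},{r,s},{r,v},{s,t},{p,r,s},{p,s,t},{q,s,t}}
  A12={{s},{t},{p,s},{p,t},{q,s},{q,t},{r,s},{r,t},{s,t},{p,r,s},{p,r,t},{p,s,t},{q,s,t}} A13={{p,s},{p,t},{q,s},{q,t},{r,s},{r,t},{p,r,s},{p,r,t},{p,s,t},{q,s,t}} A14={{t},{p,t},{q,t},{r,t},{s,t},{p,r,t},{p,s,t},{q,s,t}} A15={{s},{p,s},{q,s},{r,s},{s,t},{p,r,s},{p,s,t},{q,s,t}} A23={{p,s},{p,t},{q,s},{q,t},{r,s},{r,t},{r,v},{p,r,s},{p,r,t},{p,s,t},{q,s,t}} A24={{t},{p,t},{q,t},{r,t},{s,t},{p,r,t},{p,s,t},{q,s,t}} A25={{s},{v},{p,s},{q,s},{r,s},{r,v},{s,t},{p,r,s},{p,s,t},{q,s,t}} A34={{p,t},{q,t},{r,t},{p,r,t},{p,s,t},{q,s,t}} A35={{p,s},{q,s},{r,s},{r,v},{p,r,s},{p,s,t},{q,s,t}} A45={{s,t},{p,s,t},{q,s,t}}
  A123={{p,s},{p,t},{q,s},{q,t},{r,s},{r,t},{p,r,s},{p,r,t},{p,s,t},{q,s,t}} A124={{t},{p,t},{q,t},{r,t},{s,t},{p,r,t},{p,s,t},{q,s,t}} A125={{s},{p,s},{q,s},{r,s},{s,t},{p,r,s},{p,s,t},{q,s,t}} A134={{p,t},{q,t},{r,t},{p,r,t},{p,s,t},{q,s,t}} A135={{p,s},{q,s},{r,s},{p,r,s},{p,s,t},{q,s,t}} A145={{s,t},{p,s,t},{q,s,t}} A234={{p,t},{q,t},{r,t},{p,r,t},{p,s,t},{q,s,t}} A235={{p,s},{q,s},{r,s},{r,v},{p,r,s},{p,s,t},{q,s,t}} A245={{s,t},{p,s,t},{q,s,t}} A345={{p,s,t},{q,s,t}}
  A1234={{p,t},{q,t},{r,t},{p,r,t},{p,s,t},{q,s,t}} A1235={{p,s},{q,s},{r,s},{p,r,s},{p,s,t},{q,s,t}} A1245={{s,t},{p,s,t},{q,s,t}} A1345={{p,s,t},{q,s,t}} A2345={{p,s,t},{q,s,t}}
  A12345={{p,s,t},{q,s,t}}
C dims 5,10,10,5; δ0: rk_F2 4; δ1: rk_F2 6; δ2: rk_F2 4
Ȟ^0: (5−4)−0=1 ⇒ Z/2
Ȟ^1: (10−6)−4=0 ⇒ 0
Ȟ^2: (10−4)−6=0 ⇒ 0


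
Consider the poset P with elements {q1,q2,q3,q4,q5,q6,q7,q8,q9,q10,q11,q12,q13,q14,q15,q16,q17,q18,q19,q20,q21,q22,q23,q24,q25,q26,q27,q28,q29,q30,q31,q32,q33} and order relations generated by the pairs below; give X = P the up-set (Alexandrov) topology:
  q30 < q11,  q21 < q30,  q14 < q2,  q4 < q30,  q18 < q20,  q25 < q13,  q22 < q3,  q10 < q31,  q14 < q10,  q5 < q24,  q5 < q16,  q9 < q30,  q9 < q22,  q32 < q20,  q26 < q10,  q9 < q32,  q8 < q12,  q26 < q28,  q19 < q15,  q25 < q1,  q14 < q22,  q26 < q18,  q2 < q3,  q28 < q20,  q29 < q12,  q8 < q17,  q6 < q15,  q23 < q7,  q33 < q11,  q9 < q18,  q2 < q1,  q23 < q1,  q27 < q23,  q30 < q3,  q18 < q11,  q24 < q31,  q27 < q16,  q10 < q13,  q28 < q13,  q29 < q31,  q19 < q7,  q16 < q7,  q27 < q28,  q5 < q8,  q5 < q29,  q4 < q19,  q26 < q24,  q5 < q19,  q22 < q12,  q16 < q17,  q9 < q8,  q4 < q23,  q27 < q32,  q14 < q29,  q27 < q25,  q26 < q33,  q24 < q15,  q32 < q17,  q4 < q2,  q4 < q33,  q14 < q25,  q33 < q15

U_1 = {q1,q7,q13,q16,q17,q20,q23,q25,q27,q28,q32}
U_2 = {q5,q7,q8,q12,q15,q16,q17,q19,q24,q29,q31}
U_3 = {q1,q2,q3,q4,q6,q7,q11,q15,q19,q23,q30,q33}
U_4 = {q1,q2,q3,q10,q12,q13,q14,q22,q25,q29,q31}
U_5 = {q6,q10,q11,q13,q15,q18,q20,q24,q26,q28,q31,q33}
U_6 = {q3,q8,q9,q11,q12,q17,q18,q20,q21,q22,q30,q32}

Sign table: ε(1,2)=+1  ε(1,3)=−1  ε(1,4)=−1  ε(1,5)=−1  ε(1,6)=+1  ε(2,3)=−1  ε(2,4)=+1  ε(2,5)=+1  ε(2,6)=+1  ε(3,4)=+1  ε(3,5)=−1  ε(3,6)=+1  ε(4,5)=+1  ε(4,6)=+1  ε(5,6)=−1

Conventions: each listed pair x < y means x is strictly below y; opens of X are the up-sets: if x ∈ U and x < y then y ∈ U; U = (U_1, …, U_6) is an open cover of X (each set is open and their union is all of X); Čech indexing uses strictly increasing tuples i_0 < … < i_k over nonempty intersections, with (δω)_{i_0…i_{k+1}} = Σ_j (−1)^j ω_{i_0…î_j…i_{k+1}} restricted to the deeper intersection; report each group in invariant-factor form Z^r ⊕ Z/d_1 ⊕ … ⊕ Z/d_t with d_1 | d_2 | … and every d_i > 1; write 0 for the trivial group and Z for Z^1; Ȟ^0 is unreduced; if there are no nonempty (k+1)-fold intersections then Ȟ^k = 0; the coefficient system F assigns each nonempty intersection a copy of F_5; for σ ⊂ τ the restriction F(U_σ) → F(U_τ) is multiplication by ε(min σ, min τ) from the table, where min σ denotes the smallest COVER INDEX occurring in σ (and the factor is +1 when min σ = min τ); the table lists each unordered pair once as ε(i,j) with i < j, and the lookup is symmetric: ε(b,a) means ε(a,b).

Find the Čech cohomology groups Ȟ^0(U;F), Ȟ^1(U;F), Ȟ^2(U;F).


Ȟ^0(U;F) ≅ 0, Ȟ^1(U;F) ≅ 0 and Ȟ^2(U;F) ≅ Z/5

cover nerve:
  U12={q7,q16,q17} U13={q1,q7,q23} U14={q1,q13,q25} U15={q13,q20,q28} U16={q17,q20,q32} U23={q7,q15,q19} U24={q12,q29,q31} U25={q15,q24,q31} U26={q8,q12,q17} U34={q1,q2,q3} U35={q6,q11,q15,q33} U36={q3,q11,q30} U45={q10,q13,q31} U46={q3,q12,q22} U56={q11,q18,q20}
  U123={q7} U126={q17} U134={q1} U145={q13} U156={q20} U235={q15} U245={q31} U246={q12} U346={q3} U356={q11}
C dims 6,15,10; δ0: rk_F5 6; δ1: rk_F5 9
Ȟ^0: (6−6)−0=0 ⇒ 0
Ȟ^1: (15−9)−6=0 ⇒ 0
Ȟ^2: (10−0)−9=1 ⇒ Z/5


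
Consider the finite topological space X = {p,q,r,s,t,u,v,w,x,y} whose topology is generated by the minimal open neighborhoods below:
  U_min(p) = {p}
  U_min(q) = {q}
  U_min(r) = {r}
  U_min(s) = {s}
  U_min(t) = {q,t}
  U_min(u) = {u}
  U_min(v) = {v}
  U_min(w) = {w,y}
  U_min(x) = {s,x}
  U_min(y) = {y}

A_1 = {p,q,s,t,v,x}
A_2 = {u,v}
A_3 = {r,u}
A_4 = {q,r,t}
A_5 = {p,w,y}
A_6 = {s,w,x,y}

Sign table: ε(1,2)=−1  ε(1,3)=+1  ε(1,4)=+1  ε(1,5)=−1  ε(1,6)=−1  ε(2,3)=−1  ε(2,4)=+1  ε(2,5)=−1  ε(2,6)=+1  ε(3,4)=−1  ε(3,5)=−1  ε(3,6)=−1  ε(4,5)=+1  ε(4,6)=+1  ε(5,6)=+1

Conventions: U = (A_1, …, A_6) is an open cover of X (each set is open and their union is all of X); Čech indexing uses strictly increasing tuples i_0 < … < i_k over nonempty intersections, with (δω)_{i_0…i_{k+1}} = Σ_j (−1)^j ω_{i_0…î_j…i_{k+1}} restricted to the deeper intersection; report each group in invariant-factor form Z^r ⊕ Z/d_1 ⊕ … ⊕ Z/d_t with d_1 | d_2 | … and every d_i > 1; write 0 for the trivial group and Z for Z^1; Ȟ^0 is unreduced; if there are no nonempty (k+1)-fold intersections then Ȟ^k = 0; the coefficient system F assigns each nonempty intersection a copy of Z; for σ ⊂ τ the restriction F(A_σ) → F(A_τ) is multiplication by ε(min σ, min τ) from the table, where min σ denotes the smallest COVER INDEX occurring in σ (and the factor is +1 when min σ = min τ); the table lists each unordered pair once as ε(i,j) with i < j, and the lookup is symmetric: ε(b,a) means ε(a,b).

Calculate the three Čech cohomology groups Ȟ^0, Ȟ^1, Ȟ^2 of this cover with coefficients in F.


nerve simplices:
  A12={v} A14={q,t} A15={p} A16={s,x} A23={u} A34={r} A56={w,y}
C dims 6,7; δ0: rk 6, SNF 1^5·2
degree 0: 6−6−0 = 0 → Ȟ^0 ≅ 0
degree 1: 7−0−6 = 1 plus torsion [2] → Ȟ^1 ≅ Z ⊕ Z/2
degree 2: 0−0−0 = 0 → Ȟ^2 ≅ 0

Ȟ^0 = 0; Ȟ^1 = Z ⊕ Z/2; Ȟ^2 = 0


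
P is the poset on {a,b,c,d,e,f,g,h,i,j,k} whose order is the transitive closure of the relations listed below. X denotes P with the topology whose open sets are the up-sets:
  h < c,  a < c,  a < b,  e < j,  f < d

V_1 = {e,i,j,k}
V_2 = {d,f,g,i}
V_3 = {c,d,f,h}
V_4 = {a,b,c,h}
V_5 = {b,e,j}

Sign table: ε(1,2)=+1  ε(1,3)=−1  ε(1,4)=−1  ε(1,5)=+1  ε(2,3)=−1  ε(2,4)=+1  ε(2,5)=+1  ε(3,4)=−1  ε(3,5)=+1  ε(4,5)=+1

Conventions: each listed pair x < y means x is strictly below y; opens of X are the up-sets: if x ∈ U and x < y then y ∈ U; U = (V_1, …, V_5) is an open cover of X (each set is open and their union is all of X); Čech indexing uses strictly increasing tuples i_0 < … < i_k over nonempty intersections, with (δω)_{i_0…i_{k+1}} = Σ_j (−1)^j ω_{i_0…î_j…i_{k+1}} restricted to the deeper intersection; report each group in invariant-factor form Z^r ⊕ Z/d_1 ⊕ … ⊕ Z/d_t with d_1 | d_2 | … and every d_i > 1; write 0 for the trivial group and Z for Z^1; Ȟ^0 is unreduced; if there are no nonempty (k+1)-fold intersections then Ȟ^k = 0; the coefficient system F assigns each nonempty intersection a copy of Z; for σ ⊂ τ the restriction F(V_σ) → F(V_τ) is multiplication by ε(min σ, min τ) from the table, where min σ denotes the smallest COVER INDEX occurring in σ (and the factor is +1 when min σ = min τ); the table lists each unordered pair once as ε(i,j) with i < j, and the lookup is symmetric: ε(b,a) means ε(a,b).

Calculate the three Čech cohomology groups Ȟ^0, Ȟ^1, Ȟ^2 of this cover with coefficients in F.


Ȟ^0 = Z; Ȟ^1 = Z; Ȟ^2 = 0

nerve simplices:
  V12={i} V15={e,j} V23={d,f} V34={c,h} V45={b}
C dims 5,5; δ0: rk 4, SNF 1^4
degree 0: 5−4−0 = 1 → Ȟ^0 ≅ Z
degree 1: 5−0−4 = 1 → Ȟ^1 ≅ Z
degree 2: 0−0−0 = 0 → Ȟ^2 ≅ 0


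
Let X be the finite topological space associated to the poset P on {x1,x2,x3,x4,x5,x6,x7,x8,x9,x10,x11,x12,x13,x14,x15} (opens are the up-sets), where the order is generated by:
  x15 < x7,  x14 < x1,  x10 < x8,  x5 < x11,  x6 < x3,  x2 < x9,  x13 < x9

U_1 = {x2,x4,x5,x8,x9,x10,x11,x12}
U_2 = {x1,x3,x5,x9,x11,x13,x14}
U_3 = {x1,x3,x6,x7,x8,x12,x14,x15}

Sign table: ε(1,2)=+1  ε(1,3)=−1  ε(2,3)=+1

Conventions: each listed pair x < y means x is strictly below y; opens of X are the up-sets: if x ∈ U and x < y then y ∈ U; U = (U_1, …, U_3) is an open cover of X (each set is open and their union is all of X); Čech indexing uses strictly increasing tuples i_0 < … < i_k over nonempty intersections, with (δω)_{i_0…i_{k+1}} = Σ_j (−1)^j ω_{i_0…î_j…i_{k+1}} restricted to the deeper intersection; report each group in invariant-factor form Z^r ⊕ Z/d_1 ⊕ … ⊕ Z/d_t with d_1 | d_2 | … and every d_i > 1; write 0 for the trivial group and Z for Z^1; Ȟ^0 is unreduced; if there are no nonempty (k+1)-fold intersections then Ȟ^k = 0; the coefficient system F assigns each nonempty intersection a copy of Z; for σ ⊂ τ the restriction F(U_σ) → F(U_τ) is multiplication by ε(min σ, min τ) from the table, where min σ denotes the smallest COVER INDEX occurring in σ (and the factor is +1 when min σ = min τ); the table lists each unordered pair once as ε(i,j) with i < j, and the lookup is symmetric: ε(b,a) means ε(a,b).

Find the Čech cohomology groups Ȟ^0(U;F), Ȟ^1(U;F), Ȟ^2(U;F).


Ȟ^0 ≅ 0,  Ȟ^1 ≅ Z/2,  Ȟ^2 ≅ 0

intersection data:
  U12={x5,x9,x11} U13={x8,x12} U23={x1,x3,x14}
C dims 3,3; δ0: rk 3, SNF 1^2·2
Ȟ^0 = (3 − 3) − 0 = 0, so Ȟ^0 ≅ 0
Ȟ^1 = (3 − 0) − 3 = 0 plus torsion [2], so Ȟ^1 ≅ Z/2
Ȟ^2 = (0 − 0) − 0 = 0, so Ȟ^2 ≅ 0


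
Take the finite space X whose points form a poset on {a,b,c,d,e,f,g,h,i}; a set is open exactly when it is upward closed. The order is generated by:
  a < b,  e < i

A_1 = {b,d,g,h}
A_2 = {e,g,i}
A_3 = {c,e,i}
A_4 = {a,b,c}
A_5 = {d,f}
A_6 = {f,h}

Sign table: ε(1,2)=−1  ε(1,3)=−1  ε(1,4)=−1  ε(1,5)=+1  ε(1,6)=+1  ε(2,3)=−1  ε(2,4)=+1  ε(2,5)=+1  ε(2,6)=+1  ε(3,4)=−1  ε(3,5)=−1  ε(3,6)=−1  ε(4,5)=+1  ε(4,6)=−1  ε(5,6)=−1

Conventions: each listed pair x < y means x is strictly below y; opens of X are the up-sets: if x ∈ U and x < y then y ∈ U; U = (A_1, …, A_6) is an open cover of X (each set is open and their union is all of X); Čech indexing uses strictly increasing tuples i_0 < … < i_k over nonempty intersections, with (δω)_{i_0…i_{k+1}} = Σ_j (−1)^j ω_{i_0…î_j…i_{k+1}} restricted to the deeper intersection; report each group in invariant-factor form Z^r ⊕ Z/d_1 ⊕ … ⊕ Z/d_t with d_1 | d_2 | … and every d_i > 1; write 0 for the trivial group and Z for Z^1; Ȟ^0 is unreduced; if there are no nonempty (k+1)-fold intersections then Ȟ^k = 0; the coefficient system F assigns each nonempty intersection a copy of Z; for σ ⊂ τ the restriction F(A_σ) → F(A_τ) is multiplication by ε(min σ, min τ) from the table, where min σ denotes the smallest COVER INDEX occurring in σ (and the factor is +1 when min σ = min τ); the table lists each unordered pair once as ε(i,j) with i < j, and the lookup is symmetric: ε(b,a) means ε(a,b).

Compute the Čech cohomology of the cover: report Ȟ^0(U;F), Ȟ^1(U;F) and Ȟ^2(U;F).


Ȟ^0(U;F) ≅ 0, Ȟ^1(U;F) ≅ Z ⊕ Z/2, Ȟ^2(U;F) ≅ 0

nerve of the cover:
  A12={g} A14={b} A15={d} A16={h} A23={e,i} A34={c} A56={f}
C dims 6,7; δ0: rk 6, SNF 1^5·2
Ȟ^0 = (6 − 6) − 0 = 0, so Ȟ^0 ≅ 0
Ȟ^1 = (7 − 0) − 6 = 1 plus torsion [2], so Ȟ^1 ≅ Z ⊕ Z/2
Ȟ^2 = (0 − 0) − 0 = 0, so Ȟ^2 ≅ 0


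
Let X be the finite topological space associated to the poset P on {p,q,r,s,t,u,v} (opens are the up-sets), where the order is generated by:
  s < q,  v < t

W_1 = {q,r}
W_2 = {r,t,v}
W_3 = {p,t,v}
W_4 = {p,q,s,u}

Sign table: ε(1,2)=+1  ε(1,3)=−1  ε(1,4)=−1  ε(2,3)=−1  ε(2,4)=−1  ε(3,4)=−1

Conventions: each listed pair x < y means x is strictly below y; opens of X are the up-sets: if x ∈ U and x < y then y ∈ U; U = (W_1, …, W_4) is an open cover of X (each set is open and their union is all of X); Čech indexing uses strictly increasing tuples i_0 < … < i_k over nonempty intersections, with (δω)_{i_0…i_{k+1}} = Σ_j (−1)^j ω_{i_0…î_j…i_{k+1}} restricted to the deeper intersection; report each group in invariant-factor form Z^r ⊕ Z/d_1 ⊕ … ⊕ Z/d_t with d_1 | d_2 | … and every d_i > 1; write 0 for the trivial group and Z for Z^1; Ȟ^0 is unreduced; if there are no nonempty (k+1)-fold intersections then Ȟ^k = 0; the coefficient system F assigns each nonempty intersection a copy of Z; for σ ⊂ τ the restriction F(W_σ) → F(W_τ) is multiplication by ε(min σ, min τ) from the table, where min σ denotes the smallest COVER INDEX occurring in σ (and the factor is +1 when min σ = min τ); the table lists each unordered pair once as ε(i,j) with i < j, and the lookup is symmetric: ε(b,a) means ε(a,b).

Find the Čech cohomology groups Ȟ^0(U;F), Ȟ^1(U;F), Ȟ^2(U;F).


Ȟ^0(U;F) ≅ 0, Ȟ^1(U;F) ≅ Z/2, Ȟ^2(U;F) ≅ 0

nonempty intersections:
  W12={r} W14={q} W23={t,v} W34={p}
C dims 4,4; δ0: rk 4, SNF 1^3·2
Ȟ^0: (4−4)−0=0 ⇒ 0
Ȟ^1: (4−0)−4=0 plus torsion [2] ⇒ Z/2
Ȟ^2: (0−0)−0=0 ⇒ 0


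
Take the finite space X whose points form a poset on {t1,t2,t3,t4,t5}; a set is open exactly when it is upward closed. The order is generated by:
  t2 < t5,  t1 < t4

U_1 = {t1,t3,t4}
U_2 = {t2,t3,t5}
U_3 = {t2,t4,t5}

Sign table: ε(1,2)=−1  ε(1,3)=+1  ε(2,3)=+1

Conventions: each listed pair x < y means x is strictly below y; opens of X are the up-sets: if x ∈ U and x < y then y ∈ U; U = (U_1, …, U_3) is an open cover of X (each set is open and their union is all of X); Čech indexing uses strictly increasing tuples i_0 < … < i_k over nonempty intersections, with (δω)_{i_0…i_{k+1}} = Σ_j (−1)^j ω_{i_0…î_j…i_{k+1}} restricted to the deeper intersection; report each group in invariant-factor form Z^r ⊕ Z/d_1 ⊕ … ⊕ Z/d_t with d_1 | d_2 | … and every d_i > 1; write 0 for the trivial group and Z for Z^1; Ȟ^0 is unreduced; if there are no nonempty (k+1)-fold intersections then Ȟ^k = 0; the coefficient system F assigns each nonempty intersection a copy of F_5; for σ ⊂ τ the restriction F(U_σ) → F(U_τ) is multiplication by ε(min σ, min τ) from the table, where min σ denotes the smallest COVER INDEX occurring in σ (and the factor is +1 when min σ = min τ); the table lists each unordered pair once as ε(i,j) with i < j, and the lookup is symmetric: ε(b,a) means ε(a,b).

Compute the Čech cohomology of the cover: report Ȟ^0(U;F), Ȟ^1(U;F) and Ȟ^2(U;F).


intersection data:
  U12={t3} U13={t4} U23={t2,t5}
C dims 3,3; δ0: rk_F5 3
Ȟ^0 = (3 − 3) − 0 = 0, so Ȟ^0 ≅ 0
Ȟ^1 = (3 − 0) − 3 = 0, so Ȟ^1 ≅ 0
Ȟ^2 = (0 − 0) − 0 = 0, so Ȟ^2 ≅ 0

Ȟ^0(U;F) ≅ 0, Ȟ^1(U;F) ≅ 0 and Ȟ^2(U;F) ≅ 0


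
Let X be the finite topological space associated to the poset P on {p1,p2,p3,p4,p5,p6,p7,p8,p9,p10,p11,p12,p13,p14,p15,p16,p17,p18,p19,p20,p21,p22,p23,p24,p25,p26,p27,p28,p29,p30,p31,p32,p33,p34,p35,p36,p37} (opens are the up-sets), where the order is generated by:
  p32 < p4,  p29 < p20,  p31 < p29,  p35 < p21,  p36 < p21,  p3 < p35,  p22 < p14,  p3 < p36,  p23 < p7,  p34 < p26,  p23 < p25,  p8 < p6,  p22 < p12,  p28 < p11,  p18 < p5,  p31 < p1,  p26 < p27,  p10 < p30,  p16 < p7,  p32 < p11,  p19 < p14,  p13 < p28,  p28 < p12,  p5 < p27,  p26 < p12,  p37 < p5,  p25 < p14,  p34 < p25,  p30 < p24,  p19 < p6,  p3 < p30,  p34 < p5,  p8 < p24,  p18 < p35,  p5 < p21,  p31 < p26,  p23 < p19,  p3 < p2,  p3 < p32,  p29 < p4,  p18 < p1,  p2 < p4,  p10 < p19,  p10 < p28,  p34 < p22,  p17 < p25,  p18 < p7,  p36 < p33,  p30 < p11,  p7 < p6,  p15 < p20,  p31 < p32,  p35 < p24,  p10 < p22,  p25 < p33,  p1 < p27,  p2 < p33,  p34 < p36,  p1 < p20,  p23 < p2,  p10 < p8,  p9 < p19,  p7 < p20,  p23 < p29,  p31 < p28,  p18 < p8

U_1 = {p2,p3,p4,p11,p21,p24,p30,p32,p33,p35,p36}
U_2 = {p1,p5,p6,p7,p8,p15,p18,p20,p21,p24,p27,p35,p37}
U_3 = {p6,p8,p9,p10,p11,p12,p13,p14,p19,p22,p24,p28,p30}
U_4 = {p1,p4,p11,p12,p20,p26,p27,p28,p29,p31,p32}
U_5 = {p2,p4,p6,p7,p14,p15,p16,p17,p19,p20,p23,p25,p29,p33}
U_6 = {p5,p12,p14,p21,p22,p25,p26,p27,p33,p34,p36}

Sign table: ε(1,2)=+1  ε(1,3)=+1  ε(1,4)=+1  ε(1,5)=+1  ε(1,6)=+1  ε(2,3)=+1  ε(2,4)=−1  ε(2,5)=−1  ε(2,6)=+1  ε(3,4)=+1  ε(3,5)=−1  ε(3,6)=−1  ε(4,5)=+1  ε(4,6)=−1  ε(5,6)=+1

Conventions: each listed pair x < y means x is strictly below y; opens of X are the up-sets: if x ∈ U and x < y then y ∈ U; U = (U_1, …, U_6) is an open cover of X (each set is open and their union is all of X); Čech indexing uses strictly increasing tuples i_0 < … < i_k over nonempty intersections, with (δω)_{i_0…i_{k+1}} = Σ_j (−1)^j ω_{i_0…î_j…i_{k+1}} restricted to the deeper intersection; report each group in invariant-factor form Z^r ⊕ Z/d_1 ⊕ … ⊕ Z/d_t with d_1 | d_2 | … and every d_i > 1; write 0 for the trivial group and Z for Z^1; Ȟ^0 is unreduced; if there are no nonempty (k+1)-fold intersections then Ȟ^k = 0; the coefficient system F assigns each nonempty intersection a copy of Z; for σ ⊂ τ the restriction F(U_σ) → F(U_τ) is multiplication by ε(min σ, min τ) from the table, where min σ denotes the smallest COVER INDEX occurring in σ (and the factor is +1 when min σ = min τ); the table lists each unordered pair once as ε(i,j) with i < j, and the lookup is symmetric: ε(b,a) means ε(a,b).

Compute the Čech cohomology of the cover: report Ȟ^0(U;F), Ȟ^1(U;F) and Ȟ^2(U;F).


cover nerve:
  U12={p21,p24,p35} U13={p11,p24,p30} U14={p4,p11,p32} U15={p2,p4,p33} U16={p21,p33,p36} U23={p6,p8,p24} U24={p1,p20,p27} U25={p6,p7,p15,p20} U26={p5,p21,p27} U34={p11,p12,p28} U35={p6,p14,p19} U36={p12,p14,p22} U45={p4,p20,p29} U46={p12,p26,p27} U56={p14,p25,p33}
  U123={p24} U126={p21} U134={p11} U145={p4} U156={p33} U235={p6} U245={p20} U246={p27} U346={p12} U356={p14}
C dims 6,15,10; δ0: rk 6, SNF 1^5·2; δ1: rk 9, SNF 1^9
Ȟ^0: (6−6)−0=0 ⇒ 0
Ȟ^1: (15−9)−6=0 plus torsion [2] ⇒ Z/2
Ȟ^2: (10−0)−9=1 ⇒ Z

Ȟ^0 = 0; Ȟ^1 = Z/2; Ȟ^2 = Z


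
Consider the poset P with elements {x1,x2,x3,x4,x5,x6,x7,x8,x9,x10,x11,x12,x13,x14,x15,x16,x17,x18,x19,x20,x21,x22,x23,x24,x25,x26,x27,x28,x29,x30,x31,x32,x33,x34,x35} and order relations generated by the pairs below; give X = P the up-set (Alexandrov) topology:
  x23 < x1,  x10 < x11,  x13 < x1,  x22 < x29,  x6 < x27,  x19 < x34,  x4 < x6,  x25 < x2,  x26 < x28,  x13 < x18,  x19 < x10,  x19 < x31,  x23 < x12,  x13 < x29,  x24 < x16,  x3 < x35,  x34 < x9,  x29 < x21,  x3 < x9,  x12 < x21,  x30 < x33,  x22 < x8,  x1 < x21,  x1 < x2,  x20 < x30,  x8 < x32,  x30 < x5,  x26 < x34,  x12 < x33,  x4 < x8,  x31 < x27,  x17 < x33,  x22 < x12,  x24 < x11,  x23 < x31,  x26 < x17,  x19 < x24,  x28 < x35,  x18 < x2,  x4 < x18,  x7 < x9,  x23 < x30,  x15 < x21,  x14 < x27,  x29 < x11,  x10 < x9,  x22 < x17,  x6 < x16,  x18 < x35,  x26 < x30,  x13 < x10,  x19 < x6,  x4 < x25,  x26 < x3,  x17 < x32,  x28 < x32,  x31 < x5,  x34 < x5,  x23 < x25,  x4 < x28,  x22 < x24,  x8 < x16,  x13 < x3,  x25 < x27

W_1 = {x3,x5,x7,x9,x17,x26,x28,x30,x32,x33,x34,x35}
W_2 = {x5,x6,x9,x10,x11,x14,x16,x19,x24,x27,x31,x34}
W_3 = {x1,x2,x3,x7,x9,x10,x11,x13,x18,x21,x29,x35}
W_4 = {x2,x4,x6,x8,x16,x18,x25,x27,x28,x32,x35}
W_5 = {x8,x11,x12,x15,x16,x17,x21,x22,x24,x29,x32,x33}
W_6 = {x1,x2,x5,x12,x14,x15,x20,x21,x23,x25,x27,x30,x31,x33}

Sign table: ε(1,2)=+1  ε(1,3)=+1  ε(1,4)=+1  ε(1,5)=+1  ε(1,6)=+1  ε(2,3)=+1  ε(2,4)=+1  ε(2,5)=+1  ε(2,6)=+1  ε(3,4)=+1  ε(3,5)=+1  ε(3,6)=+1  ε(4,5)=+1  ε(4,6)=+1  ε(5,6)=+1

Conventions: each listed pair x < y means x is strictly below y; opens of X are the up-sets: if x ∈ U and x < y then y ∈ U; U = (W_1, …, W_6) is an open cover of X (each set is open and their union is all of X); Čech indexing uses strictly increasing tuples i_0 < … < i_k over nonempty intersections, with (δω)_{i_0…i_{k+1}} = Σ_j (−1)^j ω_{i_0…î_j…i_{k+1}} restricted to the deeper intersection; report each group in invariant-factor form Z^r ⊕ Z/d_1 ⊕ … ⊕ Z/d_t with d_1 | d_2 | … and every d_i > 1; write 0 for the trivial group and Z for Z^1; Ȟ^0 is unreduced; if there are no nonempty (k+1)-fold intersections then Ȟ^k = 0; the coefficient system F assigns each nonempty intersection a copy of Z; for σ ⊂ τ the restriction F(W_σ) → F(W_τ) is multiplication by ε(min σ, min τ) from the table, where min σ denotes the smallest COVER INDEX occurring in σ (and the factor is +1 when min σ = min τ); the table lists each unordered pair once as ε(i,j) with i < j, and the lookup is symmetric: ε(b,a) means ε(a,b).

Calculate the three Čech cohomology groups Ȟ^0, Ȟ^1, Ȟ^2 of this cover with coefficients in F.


nonempty overlaps:
  W12={x5,x9,x34} W13={x3,x7,x9,x35} W14={x28,x32,x35} W15={x17,x32,x33} W16={x5,x30,x33} W23={x9,x10,x11} W24={x6,x16,x27} W25={x11,x16,x24} W26={x5,x14,x27,x31} W34={x2,x18,x35} W35={x11,x21,x29} W36={x1,x2,x21} W45={x8,x16,x32} W46={x2,x25,x27} W56={x12,x15,x21,x33}
  W123={x9} W126={x5} W134={x35} W145={x32} W156={x33} W235={x11} W245={x16} W246={x27} W346={x2} W356={x21}
C dims 6,15,10; δ0: rk 5, SNF 1^5; δ1: rk 10, SNF 1^9·2
degree 0: 6−5−0 = 1 → Ȟ^0 ≅ Z
degree 1: 15−10−5 = 0 → Ȟ^1 ≅ 0
degree 2: 10−0−10 = 0 plus torsion [2] → Ȟ^2 ≅ Z/2

Ȟ^0 ≅ Z, Ȟ^1 ≅ 0, Ȟ^2 ≅ Z/2


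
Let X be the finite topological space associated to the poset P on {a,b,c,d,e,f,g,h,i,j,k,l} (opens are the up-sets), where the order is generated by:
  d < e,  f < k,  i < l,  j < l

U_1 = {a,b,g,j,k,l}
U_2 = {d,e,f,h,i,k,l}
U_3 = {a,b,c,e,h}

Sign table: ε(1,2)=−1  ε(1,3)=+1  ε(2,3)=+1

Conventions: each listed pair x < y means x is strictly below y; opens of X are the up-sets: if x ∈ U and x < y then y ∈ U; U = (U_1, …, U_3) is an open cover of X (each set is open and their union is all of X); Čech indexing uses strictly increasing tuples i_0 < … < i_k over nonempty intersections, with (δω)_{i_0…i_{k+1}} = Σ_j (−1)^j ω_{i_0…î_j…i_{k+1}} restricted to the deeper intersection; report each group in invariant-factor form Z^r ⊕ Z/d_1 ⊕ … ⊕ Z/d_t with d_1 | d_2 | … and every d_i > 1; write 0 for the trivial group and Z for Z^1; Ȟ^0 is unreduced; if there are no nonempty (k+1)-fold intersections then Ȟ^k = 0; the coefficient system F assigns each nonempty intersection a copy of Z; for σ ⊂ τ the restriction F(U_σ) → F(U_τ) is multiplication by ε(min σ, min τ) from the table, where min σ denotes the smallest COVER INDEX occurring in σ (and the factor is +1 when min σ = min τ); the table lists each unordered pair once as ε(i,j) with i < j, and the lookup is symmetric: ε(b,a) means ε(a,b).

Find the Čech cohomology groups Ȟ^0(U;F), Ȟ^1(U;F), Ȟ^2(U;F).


Ȟ^0(U;F) ≅ 0; Ȟ^1(U;F) ≅ Z/2; Ȟ^2(U;F) ≅ 0

nonempty overlaps:
  U12={k,l} U13={a,b} U23={e,h}
C dims 3,3; δ0: rk 3, SNF 1^2·2
degree 0: 3−3−0 = 0 → Ȟ^0 ≅ 0
degree 1: 3−0−3 = 0 plus torsion [2] → Ȟ^1 ≅ Z/2
degree 2: 0−0−0 = 0 → Ȟ^2 ≅ 0


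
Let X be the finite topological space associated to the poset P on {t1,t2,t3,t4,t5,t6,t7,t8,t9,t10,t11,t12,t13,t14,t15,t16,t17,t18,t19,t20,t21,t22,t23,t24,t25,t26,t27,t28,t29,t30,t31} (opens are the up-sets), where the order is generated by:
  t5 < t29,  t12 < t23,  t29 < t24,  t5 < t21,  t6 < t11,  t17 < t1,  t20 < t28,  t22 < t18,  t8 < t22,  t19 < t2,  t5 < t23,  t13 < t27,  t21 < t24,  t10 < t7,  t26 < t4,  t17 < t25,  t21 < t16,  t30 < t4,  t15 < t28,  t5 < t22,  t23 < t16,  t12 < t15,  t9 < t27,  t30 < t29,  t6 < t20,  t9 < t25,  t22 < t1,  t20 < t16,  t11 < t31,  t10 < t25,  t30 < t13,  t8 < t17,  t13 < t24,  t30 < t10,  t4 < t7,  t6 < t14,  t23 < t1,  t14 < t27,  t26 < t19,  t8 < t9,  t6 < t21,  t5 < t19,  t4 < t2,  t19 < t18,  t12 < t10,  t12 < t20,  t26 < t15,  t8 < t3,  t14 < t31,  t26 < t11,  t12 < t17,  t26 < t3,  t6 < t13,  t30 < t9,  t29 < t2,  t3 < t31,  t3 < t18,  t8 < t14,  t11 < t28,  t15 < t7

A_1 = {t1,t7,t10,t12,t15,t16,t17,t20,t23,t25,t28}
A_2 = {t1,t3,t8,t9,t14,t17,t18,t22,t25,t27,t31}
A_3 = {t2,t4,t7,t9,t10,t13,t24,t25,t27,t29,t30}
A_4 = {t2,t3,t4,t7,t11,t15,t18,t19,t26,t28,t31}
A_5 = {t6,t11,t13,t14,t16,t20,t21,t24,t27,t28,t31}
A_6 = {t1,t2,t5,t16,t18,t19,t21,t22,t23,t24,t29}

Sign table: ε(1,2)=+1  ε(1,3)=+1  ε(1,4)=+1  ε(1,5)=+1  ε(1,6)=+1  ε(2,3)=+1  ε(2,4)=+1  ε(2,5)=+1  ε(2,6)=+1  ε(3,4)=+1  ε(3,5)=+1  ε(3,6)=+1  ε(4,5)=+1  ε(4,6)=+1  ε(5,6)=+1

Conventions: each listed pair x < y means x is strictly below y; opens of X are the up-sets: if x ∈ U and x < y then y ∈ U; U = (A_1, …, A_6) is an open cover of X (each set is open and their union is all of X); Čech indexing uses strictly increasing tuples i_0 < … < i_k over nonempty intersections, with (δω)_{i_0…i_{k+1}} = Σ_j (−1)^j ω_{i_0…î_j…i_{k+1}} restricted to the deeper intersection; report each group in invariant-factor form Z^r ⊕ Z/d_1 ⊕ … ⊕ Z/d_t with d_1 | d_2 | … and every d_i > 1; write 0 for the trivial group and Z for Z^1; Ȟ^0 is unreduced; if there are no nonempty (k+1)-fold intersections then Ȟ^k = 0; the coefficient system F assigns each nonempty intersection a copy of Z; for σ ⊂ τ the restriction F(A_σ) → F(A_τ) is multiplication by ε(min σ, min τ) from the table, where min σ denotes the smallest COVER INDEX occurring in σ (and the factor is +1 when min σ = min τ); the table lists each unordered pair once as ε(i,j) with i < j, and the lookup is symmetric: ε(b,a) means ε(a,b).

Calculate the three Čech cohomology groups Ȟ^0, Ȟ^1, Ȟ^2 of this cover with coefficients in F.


Ȟ^0 = Z, Ȟ^1 = 0 and Ȟ^2 = Z/2

intersection data:
  A12={t1,t17,t25} A13={t7,t10,t25} A14={t7,t15,t28} A15={t16,t20,t28} A16={t1,t16,t23} A23={t9,t25,t27} A24={t3,t18,t31} A25={t14,t27,t31} A26={t1,t18,t22} A34={t2,t4,t7} A35={t13,t24,t27} A36={t2,t24,t29} A45={t11,t28,t31} A46={t2,t18,t19} A56={t16,t21,t24}
  A123={t25} A126={t1} A134={t7} A145={t28} A156={t16} A235={t27} A245={t31} A246={t18} A346={t2} A356={t24}
C dims 6,15,10; δ0: rk 5, SNF 1^5; δ1: rk 10, SNF 1^9·2
Ȟ^0 = (6 − 5) − 0 = 1, so Ȟ^0 ≅ Z
Ȟ^1 = (15 − 10) − 5 = 0, so Ȟ^1 ≅ 0
Ȟ^2 = (10 − 0) − 10 = 0 plus torsion [2], so Ȟ^2 ≅ Z/2


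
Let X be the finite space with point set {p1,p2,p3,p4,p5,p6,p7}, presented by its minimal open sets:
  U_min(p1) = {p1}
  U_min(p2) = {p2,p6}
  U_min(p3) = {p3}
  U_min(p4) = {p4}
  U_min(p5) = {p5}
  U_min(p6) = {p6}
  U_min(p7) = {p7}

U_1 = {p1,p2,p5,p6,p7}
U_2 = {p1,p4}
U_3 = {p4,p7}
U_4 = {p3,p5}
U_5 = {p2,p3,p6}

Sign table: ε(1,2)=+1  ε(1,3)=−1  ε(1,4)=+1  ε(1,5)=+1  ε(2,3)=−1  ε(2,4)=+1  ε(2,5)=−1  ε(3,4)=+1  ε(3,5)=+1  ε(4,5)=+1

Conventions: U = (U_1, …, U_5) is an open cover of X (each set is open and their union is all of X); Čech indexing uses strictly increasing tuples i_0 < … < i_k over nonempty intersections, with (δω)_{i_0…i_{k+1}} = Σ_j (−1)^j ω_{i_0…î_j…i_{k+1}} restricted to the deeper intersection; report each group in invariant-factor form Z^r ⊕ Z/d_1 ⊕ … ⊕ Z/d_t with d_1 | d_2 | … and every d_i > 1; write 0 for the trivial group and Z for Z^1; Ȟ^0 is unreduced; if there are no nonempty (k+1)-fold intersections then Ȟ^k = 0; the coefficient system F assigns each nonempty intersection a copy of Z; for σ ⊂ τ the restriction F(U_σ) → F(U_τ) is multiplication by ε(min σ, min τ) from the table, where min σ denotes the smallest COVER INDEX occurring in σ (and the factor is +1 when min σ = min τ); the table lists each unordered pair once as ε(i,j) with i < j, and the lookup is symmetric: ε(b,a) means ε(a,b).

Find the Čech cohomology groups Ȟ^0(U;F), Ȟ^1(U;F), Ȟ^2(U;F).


Ȟ^0(U;F) ≅ Z,  Ȟ^1(U;F) ≅ Z^2,  Ȟ^2(U;F) ≅ 0

nerve of the cover:
  U12={p1} U13={p7} U14={p5} U15={p2,p6} U23={p4} U45={p3}
C dims 5,6; δ0: rk 4, SNF 1^4
Ȟ^0 = (5 − 4) − 0 = 1, so Ȟ^0 ≅ Z
Ȟ^1 = (6 − 0) − 4 = 2, so Ȟ^1 ≅ Z^2
Ȟ^2 = (0 − 0) − 0 = 0, so Ȟ^2 ≅ 0


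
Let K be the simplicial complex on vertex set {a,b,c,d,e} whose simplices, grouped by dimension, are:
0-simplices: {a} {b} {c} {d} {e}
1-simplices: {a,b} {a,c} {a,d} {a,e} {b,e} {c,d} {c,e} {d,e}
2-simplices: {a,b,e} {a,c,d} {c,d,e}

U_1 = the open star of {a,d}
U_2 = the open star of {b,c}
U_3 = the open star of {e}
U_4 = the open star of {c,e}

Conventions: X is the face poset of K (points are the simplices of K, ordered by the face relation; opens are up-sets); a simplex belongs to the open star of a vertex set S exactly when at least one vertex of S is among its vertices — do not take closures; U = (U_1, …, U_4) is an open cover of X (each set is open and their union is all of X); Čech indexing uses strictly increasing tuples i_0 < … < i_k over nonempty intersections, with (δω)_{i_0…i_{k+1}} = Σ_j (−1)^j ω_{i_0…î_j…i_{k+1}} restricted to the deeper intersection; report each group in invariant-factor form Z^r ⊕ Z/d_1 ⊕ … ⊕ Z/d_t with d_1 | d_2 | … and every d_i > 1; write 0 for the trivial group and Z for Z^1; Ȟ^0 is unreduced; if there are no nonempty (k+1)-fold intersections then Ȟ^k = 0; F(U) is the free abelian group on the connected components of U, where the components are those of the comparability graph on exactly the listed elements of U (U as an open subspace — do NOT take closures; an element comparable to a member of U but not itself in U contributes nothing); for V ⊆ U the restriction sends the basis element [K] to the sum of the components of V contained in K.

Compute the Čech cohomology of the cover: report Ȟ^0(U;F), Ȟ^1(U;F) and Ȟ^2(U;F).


Ȟ^0(U;F) ≅ Z, Ȟ^1(U;F) ≅ Z and Ȟ^2(U;F) ≅ 0

nonempty overlaps:
  U1={{a},{d},{a,b},{a,c},{a,d},{a,e},{c,d},{d,e},{a,b,e},{a,c,d},{c,d,e}} U2={{b},{c},{a,b},{a,c},{b,e},{c,d},{c,e},{a,b,e},{a,c,d},{c,d,e}} U3={{e},{a,e},{b,e},{c,e},{d,e},{a,b,e},{c,d,e}} U4={{c},{e},{a,c},{a,e},{b,e},{c,d},{c,e},{d,e},{a,b,e},{a,c,d},{c,d,e}}
  U12={{a,b},{a,c},{c,d},{a,b,e},{a,c,d},{c,d,e}} U13={{a,e},{d,e},{a,b,e},{c,d,e}} U14={{a,c},{a,e},{c,d},{d,e},{a,b,e},{a,c,d},{c,d,e}} U23={{b,e},{c,e},{a,b,e},{c,d,e}} U24={{c},{a,c},{b,e},{c,d},{c,e},{a,b,e},{a,c,d},{c,d,e}} U34={{e},{a,e},{b,e},{c,e},{d,e},{a,b,e},{c,d,e}}
  U123={{a,b,e},{c,d,e}} U124={{a,c},{c,d},{a,b,e},{a,c,d},{c,d,e}} U134={{a,e},{d,e},{a,b,e},{c,d,e}} U234={{b,e},{c,e},{a,b,e},{c,d,e}}
  U1234={{a,b,e},{c,d,e}}
components per intersection:
  U1: {{a},{d},{a,b},{a,c},{a,d},{a,e},{c,d},{d,e},{a,b,e},{a,c,d},{c,d,e}}
  U2: {{b},{a,b},{b,e},{a,b,e}} {{c},{a,c},{c,d},{c,e},{a,c,d},{c,d,e}}
  U3: {{e},{a,e},{b,e},{c,e},{d,e},{a,b,e},{c,d,e}}
  U4: {{c},{e},{a,c},{a,e},{b,e},{c,d},{c,e},{d,e},{a,b,e},{a,c,d},{c,d,e}}
  U12: {{a,b},{a,b,e}} {{a,c},{c,d},{a,c,d},{c,d,e}}
  U13: {{a,e},{a,b,e}} {{d,e},{c,d,e}}
  U14: {{a,c},{c,d},{d,e},{a,c,d},{c,d,e}} {{a,e},{a,b,e}}
  U23: {{b,e},{a,b,e}} {{c,e},{c,d,e}}
  U24: {{c},{a,c},{c,d},{c,e},{a,c,d},{c,d,e}} {{b,e},{a,b,e}}
  U34: {{e},{a,e},{b,e},{c,e},{d,e},{a,b,e},{c,d,e}}
  U123: {{a,b,e}} {{c,d,e}}
  U124: {{a,c},{c,d},{a,c,d},{c,d,e}} {{a,b,e}}
  U134: {{a,e},{a,b,e}} {{d,e},{c,d,e}}
  U234: {{b,e},{a,b,e}} {{c,e},{c,d,e}}
  U1234: {{a,b,e}} {{c,d,e}}
C dims 5,11,8,2; δ0: rk 4, SNF 1^4; δ1: rk 6, SNF 1^6; δ2: rk 2, SNF 1^2
degree 0: 5−4−0 = 1 → Ȟ^0 ≅ Z
degree 1: 11−6−4 = 1 → Ȟ^1 ≅ Z
degree 2: 8−2−6 = 0 → Ȟ^2 ≅ 0


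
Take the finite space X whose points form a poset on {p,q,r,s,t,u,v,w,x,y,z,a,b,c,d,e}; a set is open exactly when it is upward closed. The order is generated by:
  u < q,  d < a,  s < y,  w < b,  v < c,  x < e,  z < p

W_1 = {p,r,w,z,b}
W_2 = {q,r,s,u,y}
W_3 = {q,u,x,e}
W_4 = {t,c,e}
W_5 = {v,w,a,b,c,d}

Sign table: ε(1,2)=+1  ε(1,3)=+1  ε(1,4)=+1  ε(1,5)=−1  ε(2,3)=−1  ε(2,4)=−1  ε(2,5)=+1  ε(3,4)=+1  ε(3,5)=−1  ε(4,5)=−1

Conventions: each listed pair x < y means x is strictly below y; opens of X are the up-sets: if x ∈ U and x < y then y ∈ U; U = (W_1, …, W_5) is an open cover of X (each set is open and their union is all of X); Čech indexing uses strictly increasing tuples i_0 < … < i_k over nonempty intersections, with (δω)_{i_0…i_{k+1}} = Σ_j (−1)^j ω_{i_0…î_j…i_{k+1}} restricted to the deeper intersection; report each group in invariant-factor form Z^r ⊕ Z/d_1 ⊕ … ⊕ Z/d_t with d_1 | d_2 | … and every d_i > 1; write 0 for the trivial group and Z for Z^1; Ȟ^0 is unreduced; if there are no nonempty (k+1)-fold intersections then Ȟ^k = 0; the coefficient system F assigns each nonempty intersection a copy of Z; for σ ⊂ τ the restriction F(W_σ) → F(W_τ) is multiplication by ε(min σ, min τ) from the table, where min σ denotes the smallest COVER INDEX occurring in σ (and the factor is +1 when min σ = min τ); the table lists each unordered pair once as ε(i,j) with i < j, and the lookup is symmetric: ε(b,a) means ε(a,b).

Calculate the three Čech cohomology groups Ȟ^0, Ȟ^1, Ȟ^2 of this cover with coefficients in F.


Ȟ^0(U;F) ≅ 0, Ȟ^1(U;F) ≅ Z/2 and Ȟ^2(U;F) ≅ 0

cover nerve:
  W12={r} W15={w,b} W23={q,u} W34={e} W45={c}
C dims 5,5; δ0: rk 5, SNF 1^4·2
Ȟ^0: (5−5)−0=0 ⇒ 0
Ȟ^1: (5−0)−5=0 plus torsion [2] ⇒ Z/2
Ȟ^2: (0−0)−0=0 ⇒ 0


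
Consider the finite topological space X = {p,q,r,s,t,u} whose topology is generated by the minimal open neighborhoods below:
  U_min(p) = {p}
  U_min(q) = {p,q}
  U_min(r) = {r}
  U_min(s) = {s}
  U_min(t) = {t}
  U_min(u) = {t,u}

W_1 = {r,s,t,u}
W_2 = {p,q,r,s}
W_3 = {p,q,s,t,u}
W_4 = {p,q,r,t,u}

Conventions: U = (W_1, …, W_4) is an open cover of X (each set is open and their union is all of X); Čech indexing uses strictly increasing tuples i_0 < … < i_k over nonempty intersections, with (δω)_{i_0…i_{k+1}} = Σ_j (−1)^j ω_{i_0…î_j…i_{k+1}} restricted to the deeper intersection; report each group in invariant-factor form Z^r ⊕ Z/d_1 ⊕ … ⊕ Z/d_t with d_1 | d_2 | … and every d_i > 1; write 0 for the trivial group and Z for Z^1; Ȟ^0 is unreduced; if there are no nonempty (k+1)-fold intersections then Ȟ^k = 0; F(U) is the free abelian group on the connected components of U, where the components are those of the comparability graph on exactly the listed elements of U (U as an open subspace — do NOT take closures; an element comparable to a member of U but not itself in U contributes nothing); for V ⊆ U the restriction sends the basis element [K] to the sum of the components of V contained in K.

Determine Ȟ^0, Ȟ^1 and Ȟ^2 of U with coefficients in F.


nonempty intersections:
  W12={r,s} W13={s,t,u} W14={r,t,u} W23={p,q,s} W24={p,q,r} W34={p,q,t,u}
  W123={s} W124={r} W134={t,u} W234={p,q}
components per intersection:
  W1: {r} {s} {t,u}
  W2: {p,q} {r} {s}
  W3: {p,q} {s} {t,u}
  W4: {p,q} {r} {t,u}
  W12: {r} {s}
  W13: {s} {t,u}
  W14: {r} {t,u}
  W23: {p,q} {s}
  W24: {p,q} {r}
  W34: {p,q} {t,u}
  W123: {s}
  W124: {r}
  W134: {t,u}
  W234: {p,q}
C dims 12,12,4; δ0: rk 8, SNF 1^8; δ1: rk 4, SNF 1^4
Ȟ^0: (12−8)−0=4 ⇒ Z^4
Ȟ^1: (12−4)−8=0 ⇒ 0
Ȟ^2: (4−0)−4=0 ⇒ 0

Ȟ^0(U;F) ≅ Z^4, Ȟ^1(U;F) ≅ 0, Ȟ^2(U;F) ≅ 0


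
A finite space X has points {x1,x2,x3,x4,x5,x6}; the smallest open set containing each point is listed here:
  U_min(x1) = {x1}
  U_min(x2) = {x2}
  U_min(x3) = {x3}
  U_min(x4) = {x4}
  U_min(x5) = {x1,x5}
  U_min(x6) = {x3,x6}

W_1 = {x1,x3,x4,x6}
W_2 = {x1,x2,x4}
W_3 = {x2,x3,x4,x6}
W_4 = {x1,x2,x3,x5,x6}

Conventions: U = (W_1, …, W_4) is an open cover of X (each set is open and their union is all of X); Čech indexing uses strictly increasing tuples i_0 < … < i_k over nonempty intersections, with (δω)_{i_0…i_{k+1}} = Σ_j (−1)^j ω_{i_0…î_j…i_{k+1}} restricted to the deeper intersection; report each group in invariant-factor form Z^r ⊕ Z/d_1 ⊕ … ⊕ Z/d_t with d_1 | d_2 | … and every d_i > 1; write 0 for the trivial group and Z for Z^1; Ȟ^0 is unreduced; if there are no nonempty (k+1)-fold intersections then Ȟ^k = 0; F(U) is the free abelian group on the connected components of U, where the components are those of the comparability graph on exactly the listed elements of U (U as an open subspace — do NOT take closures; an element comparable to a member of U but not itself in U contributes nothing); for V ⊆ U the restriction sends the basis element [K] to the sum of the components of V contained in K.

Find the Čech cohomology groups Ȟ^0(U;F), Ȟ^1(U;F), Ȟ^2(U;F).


Ȟ^0 ≅ Z^4,  Ȟ^1 ≅ 0,  Ȟ^2 ≅ 0

intersection data:
  W12={x1,x4} W13={x3,x4,x6} W14={x1,x3,x6} W23={x2,x4} W24={x1,x2} W34={x2,x3,x6}
  W123={x4} W124={x1} W134={x3,x6} W234={x2}
components per intersection:
  W1: {x1} {x3,x6} {x4}
  W2: {x1} {x2} {x4}
  W3: {x2} {x3,x6} {x4}
  W4: {x1,x5} {x2} {x3,x6}
  W12: {x1} {x4}
  W13: {x3,x6} {x4}
  W14: {x1} {x3,x6}
  W23: {x2} {x4}
  W24: {x1} {x2}
  W34: {x2} {x3,x6}
  W123: {x4}
  W124: {x1}
  W134: {x3,x6}
  W234: {x2}
C dims 12,12,4; δ0: rk 8, SNF 1^8; δ1: rk 4, SNF 1^4
Ȟ^0 = (12 − 8) − 0 = 4, so Ȟ^0 ≅ Z^4
Ȟ^1 = (12 − 4) − 8 = 0, so Ȟ^1 ≅ 0
Ȟ^2 = (4 − 0) − 4 = 0, so Ȟ^2 ≅ 0
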